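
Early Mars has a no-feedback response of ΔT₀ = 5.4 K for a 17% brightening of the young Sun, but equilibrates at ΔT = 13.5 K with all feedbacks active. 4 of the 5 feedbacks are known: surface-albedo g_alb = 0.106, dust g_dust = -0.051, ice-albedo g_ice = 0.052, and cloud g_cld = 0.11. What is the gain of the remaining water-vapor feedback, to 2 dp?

0.38

Amplification A = ΔT/ΔT₀ = 13.5/5.4 = 2.5.
Total gain g = 1 − 1/A = 1 − 1/2.5 = 0.6.
Known gains sum to 0.106 − 0.051 + 0.052 + 0.11 = 0.217.
g_wv = 0.6 − 0.217 = 0.38.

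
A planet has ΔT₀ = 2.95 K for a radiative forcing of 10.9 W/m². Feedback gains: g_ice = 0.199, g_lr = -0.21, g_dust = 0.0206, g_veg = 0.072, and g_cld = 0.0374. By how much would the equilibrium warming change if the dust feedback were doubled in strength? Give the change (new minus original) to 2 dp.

Original: g = 0.119, ΔT = 2.95/(1−0.119) = 3.3485 K.
With doubled dust: g' = 0.1396, ΔT' = 2.95/(1−0.1396) = 3.4286 K.
Change = 3.4286 − 3.3485 = 0.08 K.

0.08 K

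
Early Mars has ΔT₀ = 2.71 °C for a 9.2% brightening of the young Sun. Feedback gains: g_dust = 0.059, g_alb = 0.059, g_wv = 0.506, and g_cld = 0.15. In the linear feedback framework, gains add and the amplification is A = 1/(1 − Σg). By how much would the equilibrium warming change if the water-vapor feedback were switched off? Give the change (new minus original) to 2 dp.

-8.29 °C

Original: g = 0.774, ΔT = 2.71/(1−0.774) = 11.9912 °C.
Without water-vapor: g' = 0.268, ΔT' = 2.71/(1−0.268) = 3.7022 °C.
Change = 3.7022 − 11.9912 = -8.29 °C.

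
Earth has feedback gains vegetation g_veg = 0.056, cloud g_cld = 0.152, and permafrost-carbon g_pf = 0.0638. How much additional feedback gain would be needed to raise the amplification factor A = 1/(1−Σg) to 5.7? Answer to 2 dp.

Current total gain = 0.2718.
Target gain for A = 5.7: g* = 1 − 1/5.7 = 0.8246.
Additional gain needed = 0.8246 − 0.2718 = 0.55.

0.55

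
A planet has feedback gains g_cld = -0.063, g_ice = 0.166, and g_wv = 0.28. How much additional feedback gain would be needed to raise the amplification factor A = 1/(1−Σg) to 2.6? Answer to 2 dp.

Current total gain = 0.383.
Target gain for A = 2.6: g* = 1 − 1/2.6 = 0.6154.
Additional gain needed = 0.6154 − 0.383 = 0.23.

0.23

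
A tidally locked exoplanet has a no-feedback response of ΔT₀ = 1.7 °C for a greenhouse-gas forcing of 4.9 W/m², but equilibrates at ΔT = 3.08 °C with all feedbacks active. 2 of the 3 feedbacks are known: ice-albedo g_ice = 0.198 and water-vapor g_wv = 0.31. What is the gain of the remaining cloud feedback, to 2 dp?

Amplification A = ΔT/ΔT₀ = 3.08/1.7 = 1.812.
Total gain g = 1 − 1/A = 1 − 1/1.812 = 0.4481.
Known gains sum to 0.198 + 0.31 = 0.508.
g_cld = 0.4481 − 0.508 = -0.06.

-0.06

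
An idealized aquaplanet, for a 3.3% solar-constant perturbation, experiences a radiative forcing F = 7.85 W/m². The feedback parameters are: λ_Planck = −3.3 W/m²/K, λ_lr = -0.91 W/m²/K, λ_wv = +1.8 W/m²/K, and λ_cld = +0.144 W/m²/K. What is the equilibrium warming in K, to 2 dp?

3.46 K

Net feedback parameter λ = (−3.3) + (-0.91) + (+1.8) + (+0.144) = -2.266 W/m²/K.
ΔT = −F/λ = −7.85/(-2.266) = 3.46 K.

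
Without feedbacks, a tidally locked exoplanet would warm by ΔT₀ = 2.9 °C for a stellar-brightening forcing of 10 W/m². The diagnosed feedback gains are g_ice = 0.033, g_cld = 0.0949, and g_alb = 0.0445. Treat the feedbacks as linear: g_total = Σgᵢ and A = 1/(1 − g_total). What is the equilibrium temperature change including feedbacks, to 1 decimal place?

3.5 °C

Total gain g = 0.033 + 0.0949 + 0.0445 = 0.1724.
Amplification A = 1/(1 − 0.1724) = 1.208.
ΔT = 2.9 × 1.208 = 3.5 °C.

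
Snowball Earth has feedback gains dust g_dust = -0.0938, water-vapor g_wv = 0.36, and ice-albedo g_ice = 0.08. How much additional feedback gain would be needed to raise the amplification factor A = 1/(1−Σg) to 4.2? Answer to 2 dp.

Current total gain = 0.3462.
Target gain for A = 4.2: g* = 1 − 1/4.2 = 0.7619.
Additional gain needed = 0.7619 − 0.3462 = 0.42.

0.42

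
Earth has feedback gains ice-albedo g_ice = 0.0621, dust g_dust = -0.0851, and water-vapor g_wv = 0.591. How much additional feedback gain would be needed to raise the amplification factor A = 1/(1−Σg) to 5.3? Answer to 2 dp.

Current total gain = 0.568.
Target gain for A = 5.3: g* = 1 − 1/5.3 = 0.8113.
Additional gain needed = 0.8113 − 0.568 = 0.24.

0.24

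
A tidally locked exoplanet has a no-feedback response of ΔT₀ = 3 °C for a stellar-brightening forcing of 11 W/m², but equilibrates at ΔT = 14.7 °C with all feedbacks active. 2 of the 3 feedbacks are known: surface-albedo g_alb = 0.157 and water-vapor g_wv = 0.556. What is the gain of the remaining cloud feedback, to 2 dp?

0.08

Amplification A = ΔT/ΔT₀ = 14.7/3 = 4.9.
Total gain g = 1 − 1/A = 1 − 1/4.9 = 0.7959.
Known gains sum to 0.157 + 0.556 = 0.713.
g_cld = 0.7959 − 0.713 = 0.08.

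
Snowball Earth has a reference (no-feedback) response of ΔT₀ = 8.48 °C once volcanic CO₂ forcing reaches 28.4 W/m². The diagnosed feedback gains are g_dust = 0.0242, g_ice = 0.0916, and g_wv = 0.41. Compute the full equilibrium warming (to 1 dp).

17.9 °C

Total gain g = 0.0242 + 0.0916 + 0.41 = 0.5258.
Amplification A = 1/(1 − 0.5258) = 2.109.
ΔT = 8.48 × 2.109 = 17.9 °C.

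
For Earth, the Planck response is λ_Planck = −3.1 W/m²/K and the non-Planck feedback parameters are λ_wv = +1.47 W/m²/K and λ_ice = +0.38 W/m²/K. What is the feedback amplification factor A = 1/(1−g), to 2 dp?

Convert to gains: g_wv = 1.47/3.1 = 0.4742; g_ice = 0.38/3.1 = 0.1226.
Total gain g = 0.5968.
A = 1/(1 − 0.5968) = 2.48.

2.48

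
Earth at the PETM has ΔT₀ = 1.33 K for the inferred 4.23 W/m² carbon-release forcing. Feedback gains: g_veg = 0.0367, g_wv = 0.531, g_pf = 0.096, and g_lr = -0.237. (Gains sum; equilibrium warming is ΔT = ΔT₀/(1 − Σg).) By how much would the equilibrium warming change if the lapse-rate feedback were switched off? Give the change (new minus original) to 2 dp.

Original: g = 0.4267, ΔT = 1.33/(1−0.4267) = 2.3199 K.
Without lapse-rate: g' = 0.6637, ΔT' = 1.33/(1−0.6637) = 3.9548 K.
Change = 3.9548 − 2.3199 = 1.63 K.

1.63 K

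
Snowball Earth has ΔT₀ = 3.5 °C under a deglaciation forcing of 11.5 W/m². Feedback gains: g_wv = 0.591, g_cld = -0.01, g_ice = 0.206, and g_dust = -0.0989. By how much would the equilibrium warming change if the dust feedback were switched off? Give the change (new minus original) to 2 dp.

Original: g = 0.6881, ΔT = 3.5/(1−0.6881) = 11.2215 °C.
Without dust: g' = 0.787, ΔT' = 3.5/(1−0.787) = 16.4319 °C.
Change = 16.4319 − 11.2215 = 5.21 °C.

5.21 °C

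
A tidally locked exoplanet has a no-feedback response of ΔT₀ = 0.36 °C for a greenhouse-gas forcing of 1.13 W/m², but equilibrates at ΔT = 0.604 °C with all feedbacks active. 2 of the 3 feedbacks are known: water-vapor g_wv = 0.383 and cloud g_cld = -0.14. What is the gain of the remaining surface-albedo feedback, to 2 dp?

Amplification A = ΔT/ΔT₀ = 0.604/0.36 = 1.678.
Total gain g = 1 − 1/A = 1 − 1/1.678 = 0.4041.
Known gains sum to 0.383 − 0.14 = 0.243.
g_alb = 0.4041 − 0.243 = 0.16.

0.16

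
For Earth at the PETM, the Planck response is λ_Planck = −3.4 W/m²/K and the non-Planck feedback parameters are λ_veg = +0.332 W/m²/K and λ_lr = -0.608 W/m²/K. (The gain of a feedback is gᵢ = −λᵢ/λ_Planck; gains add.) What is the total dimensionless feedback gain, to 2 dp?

-0.08

Convert to gains: g_veg = 0.332/3.4 = 0.09765; g_lr = -0.608/3.4 = -0.1788.
Total gain g = -0.08115.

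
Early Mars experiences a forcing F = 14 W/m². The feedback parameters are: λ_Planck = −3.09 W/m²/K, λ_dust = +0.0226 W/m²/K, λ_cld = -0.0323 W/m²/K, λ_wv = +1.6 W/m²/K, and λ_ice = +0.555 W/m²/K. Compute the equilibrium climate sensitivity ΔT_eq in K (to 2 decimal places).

Net feedback parameter λ = (−3.09) + (+0.0226) + (-0.0323) + (+1.6) + (+0.555) = -0.9447 W/m²/K.
ΔT = −F/λ = −14/(-0.9447) = 14.82 K.

14.82 K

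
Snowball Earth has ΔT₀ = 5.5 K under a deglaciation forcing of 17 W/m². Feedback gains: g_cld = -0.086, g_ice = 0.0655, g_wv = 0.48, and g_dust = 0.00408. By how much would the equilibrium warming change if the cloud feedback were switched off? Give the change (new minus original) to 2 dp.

1.96 K

Original: g = 0.46358, ΔT = 5.5/(1−0.46358) = 10.2532 K.
Without cloud: g' = 0.54958, ΔT' = 5.5/(1−0.54958) = 12.2108 K.
Change = 12.2108 − 10.2532 = 1.96 K.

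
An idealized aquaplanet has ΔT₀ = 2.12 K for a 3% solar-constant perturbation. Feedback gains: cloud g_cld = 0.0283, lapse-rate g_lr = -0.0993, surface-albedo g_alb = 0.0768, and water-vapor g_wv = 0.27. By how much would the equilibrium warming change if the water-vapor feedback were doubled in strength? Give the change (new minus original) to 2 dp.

1.74 K

Original: g = 0.2758, ΔT = 2.12/(1−0.2758) = 2.9274 K.
With doubled water-vapor: g' = 0.5458, ΔT' = 2.12/(1−0.5458) = 4.6675 K.
Change = 4.6675 − 2.9274 = 1.74 K.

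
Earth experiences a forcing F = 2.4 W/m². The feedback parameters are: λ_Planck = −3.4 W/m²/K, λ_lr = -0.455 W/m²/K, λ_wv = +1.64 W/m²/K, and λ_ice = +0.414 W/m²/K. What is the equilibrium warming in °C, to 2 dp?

1.33 °C

Net feedback parameter λ = (−3.4) + (-0.455) + (+1.64) + (+0.414) = -1.801 W/m²/K.
ΔT = −F/λ = −2.4/(-1.801) = 1.33 °C.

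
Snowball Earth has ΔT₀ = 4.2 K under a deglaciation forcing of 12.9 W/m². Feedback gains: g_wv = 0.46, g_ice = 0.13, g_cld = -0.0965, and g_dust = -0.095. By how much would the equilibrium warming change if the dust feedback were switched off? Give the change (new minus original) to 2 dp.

1.31 K

Original: g = 0.3985, ΔT = 4.2/(1−0.3985) = 6.9825 K.
Without dust: g' = 0.4935, ΔT' = 4.2/(1−0.4935) = 8.2922 K.
Change = 8.2922 − 6.9825 = 1.31 K.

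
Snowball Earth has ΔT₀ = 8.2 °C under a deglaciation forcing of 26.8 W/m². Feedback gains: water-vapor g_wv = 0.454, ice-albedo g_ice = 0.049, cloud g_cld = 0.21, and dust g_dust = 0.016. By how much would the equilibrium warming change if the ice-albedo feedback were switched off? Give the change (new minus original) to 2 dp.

Original: g = 0.729, ΔT = 8.2/(1−0.729) = 30.2583 °C.
Without ice-albedo: g' = 0.68, ΔT' = 8.2/(1−0.68) = 25.6250 °C.
Change = 25.6250 − 30.2583 = -4.63 °C.

-4.63 °C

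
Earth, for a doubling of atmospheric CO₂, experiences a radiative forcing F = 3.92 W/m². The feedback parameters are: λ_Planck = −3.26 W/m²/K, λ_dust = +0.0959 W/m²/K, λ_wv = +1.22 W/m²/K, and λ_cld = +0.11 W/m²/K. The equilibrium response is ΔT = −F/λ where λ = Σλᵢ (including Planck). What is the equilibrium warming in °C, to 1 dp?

Net feedback parameter λ = (−3.26) + (+0.0959) + (+1.22) + (+0.11) = -1.8341 W/m²/K.
ΔT = −F/λ = −3.92/(-1.8341) = 2.1 °C.

2.1 °C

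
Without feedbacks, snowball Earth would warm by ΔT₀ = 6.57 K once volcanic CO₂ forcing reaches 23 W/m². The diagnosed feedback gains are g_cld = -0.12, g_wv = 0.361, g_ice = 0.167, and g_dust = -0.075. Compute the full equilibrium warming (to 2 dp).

9.85 K

Total gain g = -0.12 + 0.361 + 0.167 − 0.075 = 0.333.
Amplification A = 1/(1 − 0.333) = 1.499.
ΔT = 6.57 × 1.499 = 9.85 K.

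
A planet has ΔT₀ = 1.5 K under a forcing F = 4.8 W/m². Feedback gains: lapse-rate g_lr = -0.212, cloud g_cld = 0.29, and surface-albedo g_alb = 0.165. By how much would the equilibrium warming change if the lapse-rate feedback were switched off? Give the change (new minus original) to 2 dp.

0.77 K

Original: g = 0.243, ΔT = 1.5/(1−0.243) = 1.9815 K.
Without lapse-rate: g' = 0.455, ΔT' = 1.5/(1−0.455) = 2.7523 K.
Change = 2.7523 − 1.9815 = 0.77 K.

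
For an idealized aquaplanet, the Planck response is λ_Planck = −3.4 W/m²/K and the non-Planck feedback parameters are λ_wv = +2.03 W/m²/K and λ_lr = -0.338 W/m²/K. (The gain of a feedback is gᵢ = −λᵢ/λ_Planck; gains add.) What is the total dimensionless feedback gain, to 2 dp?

Convert to gains: g_wv = 2.03/3.4 = 0.5971; g_lr = -0.338/3.4 = -0.09941.
Total gain g = 0.49769.

0.50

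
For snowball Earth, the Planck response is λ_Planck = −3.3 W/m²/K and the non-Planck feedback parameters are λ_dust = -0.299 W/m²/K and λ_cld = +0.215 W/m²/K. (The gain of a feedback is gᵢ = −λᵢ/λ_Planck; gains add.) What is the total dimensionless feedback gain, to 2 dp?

-0.03

Convert to gains: g_dust = -0.299/3.3 = -0.09061; g_cld = 0.215/3.3 = 0.06515.
Total gain g = -0.02546.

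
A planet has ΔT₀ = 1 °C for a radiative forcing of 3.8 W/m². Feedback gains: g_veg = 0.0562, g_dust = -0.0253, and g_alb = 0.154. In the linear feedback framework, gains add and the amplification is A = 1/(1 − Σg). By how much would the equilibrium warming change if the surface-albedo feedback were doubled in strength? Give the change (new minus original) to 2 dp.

Original: g = 0.1849, ΔT = 1/(1−0.1849) = 1.2268 °C.
With doubled surface-albedo: g' = 0.3389, ΔT' = 1/(1−0.3389) = 1.5126 °C.
Change = 1.5126 − 1.2268 = 0.29 °C.

0.29 °C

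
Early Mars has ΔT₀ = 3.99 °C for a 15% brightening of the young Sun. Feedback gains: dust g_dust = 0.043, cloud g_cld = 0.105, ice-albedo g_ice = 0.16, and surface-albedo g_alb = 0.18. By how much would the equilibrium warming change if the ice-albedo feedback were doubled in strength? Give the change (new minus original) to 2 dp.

3.54 °C

Original: g = 0.488, ΔT = 3.99/(1−0.488) = 7.7930 °C.
With doubled ice-albedo: g' = 0.648, ΔT' = 3.99/(1−0.648) = 11.3352 °C.
Change = 11.3352 − 7.7930 = 3.54 °C.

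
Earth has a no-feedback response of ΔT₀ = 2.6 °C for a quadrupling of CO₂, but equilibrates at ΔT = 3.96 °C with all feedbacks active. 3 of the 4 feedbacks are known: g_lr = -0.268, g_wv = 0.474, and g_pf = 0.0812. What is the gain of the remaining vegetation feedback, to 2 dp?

0.06

Amplification A = ΔT/ΔT₀ = 3.96/2.6 = 1.523.
Total gain g = 1 − 1/A = 1 − 1/1.523 = 0.3434.
Known gains sum to -0.268 + 0.474 + 0.0812 = 0.2872.
g_veg = 0.3434 − 0.2872 = 0.06.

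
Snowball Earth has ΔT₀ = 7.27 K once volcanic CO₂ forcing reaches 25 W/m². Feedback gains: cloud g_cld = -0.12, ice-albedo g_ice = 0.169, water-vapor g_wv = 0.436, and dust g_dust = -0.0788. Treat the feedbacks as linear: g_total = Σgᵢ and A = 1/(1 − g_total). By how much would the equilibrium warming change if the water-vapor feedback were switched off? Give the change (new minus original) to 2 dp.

-5.18 K

Original: g = 0.4062, ΔT = 7.27/(1−0.4062) = 12.2432 K.
Without water-vapor: g' = -0.0298, ΔT' = 7.27/(1+0.0298) = 7.0596 K.
Change = 7.0596 − 12.2432 = -5.18 K.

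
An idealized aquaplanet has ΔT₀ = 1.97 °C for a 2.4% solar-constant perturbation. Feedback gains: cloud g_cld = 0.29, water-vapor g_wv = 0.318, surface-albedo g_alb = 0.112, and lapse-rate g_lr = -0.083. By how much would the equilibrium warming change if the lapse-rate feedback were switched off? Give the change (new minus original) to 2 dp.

1.61 °C

Original: g = 0.637, ΔT = 1.97/(1−0.637) = 5.4270 °C.
Without lapse-rate: g' = 0.72, ΔT' = 1.97/(1−0.72) = 7.0357 °C.
Change = 7.0357 − 5.4270 = 1.61 °C.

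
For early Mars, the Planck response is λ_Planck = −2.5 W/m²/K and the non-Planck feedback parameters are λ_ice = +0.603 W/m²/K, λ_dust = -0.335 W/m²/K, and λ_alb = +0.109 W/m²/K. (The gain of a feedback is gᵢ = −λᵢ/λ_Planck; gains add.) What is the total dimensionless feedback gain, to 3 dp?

Convert to gains: g_ice = 0.603/2.5 = 0.2412; g_dust = -0.335/2.5 = -0.134; g_alb = 0.109/2.5 = 0.0436.
Total gain g = 0.1508.

0.151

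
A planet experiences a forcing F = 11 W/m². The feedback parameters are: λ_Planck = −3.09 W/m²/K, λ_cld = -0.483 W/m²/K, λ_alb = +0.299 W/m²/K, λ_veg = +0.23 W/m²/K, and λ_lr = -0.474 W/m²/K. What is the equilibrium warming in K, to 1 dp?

3.1 K

Net feedback parameter λ = (−3.09) + (-0.483) + (+0.299) + (+0.23) + (-0.474) = -3.518 W/m²/K.
ΔT = −F/λ = −11/(-3.518) = 3.1 K.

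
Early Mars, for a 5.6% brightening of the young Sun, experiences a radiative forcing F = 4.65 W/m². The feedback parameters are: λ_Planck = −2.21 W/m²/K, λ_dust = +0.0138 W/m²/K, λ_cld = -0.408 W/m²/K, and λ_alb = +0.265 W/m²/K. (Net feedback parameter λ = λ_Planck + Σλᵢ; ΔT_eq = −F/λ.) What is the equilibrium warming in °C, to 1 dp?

Net feedback parameter λ = (−2.21) + (+0.0138) + (-0.408) + (+0.265) = -2.3392 W/m²/K.
ΔT = −F/λ = −4.65/(-2.3392) = 2.0 °C.

2.0 °C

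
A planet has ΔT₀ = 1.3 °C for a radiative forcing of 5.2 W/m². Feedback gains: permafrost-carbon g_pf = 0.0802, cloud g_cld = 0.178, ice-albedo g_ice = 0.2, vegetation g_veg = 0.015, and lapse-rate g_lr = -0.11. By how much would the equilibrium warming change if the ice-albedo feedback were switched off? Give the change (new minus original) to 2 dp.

Original: g = 0.3632, ΔT = 1.3/(1−0.3632) = 2.0415 °C.
Without ice-albedo: g' = 0.1632, ΔT' = 1.3/(1−0.1632) = 1.5535 °C.
Change = 1.5535 − 2.0415 = -0.49 °C.

-0.49 °C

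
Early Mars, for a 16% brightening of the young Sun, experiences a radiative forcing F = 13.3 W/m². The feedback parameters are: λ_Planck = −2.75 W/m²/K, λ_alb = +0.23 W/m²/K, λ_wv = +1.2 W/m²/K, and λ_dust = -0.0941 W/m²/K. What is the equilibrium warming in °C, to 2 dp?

Net feedback parameter λ = (−2.75) + (+0.23) + (+1.2) + (-0.0941) = -1.4141 W/m²/K.
ΔT = −F/λ = −13.3/(-1.4141) = 9.41 °C.

9.41 °C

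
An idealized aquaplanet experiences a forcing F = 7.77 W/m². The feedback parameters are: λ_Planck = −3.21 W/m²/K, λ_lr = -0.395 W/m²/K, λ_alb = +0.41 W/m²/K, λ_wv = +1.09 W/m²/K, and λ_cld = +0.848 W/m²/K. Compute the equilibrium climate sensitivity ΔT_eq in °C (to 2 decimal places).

6.18 °C

Net feedback parameter λ = (−3.21) + (-0.395) + (+0.41) + (+1.09) + (+0.848) = -1.257 W/m²/K.
ΔT = −F/λ = −7.77/(-1.257) = 6.18 °C.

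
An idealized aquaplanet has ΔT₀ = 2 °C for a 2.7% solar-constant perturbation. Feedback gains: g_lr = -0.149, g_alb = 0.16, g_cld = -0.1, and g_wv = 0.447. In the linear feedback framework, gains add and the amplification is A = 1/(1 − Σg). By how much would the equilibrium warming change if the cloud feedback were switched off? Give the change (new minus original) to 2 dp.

Original: g = 0.358, ΔT = 2/(1−0.358) = 3.1153 °C.
Without cloud: g' = 0.458, ΔT' = 2/(1−0.458) = 3.6900 °C.
Change = 3.6900 − 3.1153 = 0.57 °C.

0.57 °C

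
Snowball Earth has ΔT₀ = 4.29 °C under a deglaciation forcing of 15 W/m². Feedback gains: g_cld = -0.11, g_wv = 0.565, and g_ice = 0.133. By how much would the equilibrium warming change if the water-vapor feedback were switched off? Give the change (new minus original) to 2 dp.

-6.02 °C

Original: g = 0.588, ΔT = 4.29/(1−0.588) = 10.4126 °C.
Without water-vapor: g' = 0.023, ΔT' = 4.29/(1−0.023) = 4.3910 °C.
Change = 4.3910 − 10.4126 = -6.02 °C.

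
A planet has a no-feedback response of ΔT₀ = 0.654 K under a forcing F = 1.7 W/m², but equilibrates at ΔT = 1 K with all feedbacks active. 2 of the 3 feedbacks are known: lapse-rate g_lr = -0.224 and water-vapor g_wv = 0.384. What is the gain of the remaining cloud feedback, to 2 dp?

0.19

Amplification A = ΔT/ΔT₀ = 1/0.654 = 1.529.
Total gain g = 1 − 1/A = 1 − 1/1.529 = 0.346.
Known gains sum to -0.224 + 0.384 = 0.16.
g_cld = 0.346 − 0.16 = 0.19.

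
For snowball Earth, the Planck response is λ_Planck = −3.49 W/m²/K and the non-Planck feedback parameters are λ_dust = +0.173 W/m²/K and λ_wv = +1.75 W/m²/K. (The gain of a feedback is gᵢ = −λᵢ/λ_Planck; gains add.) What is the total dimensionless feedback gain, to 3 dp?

Convert to gains: g_dust = 0.173/3.49 = 0.04957; g_wv = 1.75/3.49 = 0.5014.
Total gain g = 0.55097.

0.551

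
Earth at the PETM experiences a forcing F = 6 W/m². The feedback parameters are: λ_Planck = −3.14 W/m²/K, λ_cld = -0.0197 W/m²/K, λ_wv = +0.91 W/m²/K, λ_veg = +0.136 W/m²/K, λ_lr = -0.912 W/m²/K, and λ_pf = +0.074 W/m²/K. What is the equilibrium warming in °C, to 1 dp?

Net feedback parameter λ = (−3.14) + (-0.0197) + (+0.91) + (+0.136) + (-0.912) + (+0.074) = -2.9517 W/m²/K.
ΔT = −F/λ = −6/(-2.9517) = 2.0 °C.

2.0 °C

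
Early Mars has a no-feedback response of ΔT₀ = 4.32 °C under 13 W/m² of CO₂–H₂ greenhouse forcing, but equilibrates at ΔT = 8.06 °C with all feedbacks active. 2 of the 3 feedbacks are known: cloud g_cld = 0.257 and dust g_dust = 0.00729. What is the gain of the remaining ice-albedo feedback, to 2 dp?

Amplification A = ΔT/ΔT₀ = 8.06/4.32 = 1.866.
Total gain g = 1 − 1/A = 1 − 1/1.866 = 0.4641.
Known gains sum to 0.257 + 0.00729 = 0.26429.
g_ice = 0.4641 − 0.26429 = 0.20.

0.20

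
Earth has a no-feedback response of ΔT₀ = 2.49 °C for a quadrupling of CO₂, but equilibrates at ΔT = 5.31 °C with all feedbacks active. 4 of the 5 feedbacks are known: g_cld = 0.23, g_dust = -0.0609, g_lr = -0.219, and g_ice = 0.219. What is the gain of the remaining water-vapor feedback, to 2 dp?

0.36

Amplification A = ΔT/ΔT₀ = 5.31/2.49 = 2.133.
Total gain g = 1 − 1/A = 1 − 1/2.133 = 0.5312.
Known gains sum to 0.23 − 0.0609 − 0.219 + 0.219 = 0.1691.
g_wv = 0.5312 − 0.1691 = 0.36.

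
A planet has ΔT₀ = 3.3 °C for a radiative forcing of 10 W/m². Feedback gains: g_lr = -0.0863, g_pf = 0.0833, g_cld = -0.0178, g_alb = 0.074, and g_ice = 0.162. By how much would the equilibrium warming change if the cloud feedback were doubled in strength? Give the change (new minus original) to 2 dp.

Original: g = 0.2152, ΔT = 3.3/(1−0.2152) = 4.2049 °C.
With doubled cloud: g' = 0.1974, ΔT' = 3.3/(1−0.1974) = 4.1116 °C.
Change = 4.1116 − 4.2049 = -0.09 °C.

-0.09 °C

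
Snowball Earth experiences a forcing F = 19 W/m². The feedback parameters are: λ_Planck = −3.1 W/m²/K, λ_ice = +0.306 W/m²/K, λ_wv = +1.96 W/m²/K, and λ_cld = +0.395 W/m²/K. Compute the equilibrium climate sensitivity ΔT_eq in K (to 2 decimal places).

Net feedback parameter λ = (−3.1) + (+0.306) + (+1.96) + (+0.395) = -0.439 W/m²/K.
ΔT = −F/λ = −19/(-0.439) = 43.28 K.

43.28 K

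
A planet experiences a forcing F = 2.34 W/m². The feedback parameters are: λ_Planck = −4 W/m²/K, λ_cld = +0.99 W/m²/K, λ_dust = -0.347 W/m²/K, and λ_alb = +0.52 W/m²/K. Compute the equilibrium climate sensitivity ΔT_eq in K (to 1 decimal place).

0.8 K

Net feedback parameter λ = (−4) + (+0.99) + (-0.347) + (+0.52) = -2.837 W/m²/K.
ΔT = −F/λ = −2.34/(-2.837) = 0.8 K.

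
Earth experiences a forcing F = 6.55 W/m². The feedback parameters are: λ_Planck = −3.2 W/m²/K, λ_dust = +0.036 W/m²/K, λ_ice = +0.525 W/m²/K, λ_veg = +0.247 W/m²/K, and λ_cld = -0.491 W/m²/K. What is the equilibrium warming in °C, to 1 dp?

2.3 °C

Net feedback parameter λ = (−3.2) + (+0.036) + (+0.525) + (+0.247) + (-0.491) = -2.883 W/m²/K.
ΔT = −F/λ = −6.55/(-2.883) = 2.3 °C.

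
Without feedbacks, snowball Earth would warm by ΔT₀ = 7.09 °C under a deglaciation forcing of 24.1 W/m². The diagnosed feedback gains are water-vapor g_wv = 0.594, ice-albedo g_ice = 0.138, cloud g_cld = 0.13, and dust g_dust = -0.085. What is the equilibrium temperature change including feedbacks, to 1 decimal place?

31.8 °C

Total gain g = 0.594 + 0.138 + 0.13 − 0.085 = 0.777.
Amplification A = 1/(1 − 0.777) = 4.484.
ΔT = 7.09 × 4.484 = 31.8 °C.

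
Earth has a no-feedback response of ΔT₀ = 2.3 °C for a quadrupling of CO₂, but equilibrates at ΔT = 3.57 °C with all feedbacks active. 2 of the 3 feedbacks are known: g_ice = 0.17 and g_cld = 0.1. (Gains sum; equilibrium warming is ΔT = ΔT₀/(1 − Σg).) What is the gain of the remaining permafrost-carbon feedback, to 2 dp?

Amplification A = ΔT/ΔT₀ = 3.57/2.3 = 1.552.
Total gain g = 1 − 1/A = 1 − 1/1.552 = 0.3557.
Known gains sum to 0.17 + 0.1 = 0.27.
g_pf = 0.3557 − 0.27 = 0.09.

0.09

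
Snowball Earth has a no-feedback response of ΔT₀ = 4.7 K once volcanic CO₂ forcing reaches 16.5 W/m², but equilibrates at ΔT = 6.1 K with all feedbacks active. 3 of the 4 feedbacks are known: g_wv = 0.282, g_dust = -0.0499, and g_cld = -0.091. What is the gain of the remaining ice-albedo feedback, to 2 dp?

Amplification A = ΔT/ΔT₀ = 6.1/4.7 = 1.298.
Total gain g = 1 − 1/A = 1 − 1/1.298 = 0.2296.
Known gains sum to 0.282 − 0.0499 − 0.091 = 0.1411.
g_ice = 0.2296 − 0.1411 = 0.09.

0.09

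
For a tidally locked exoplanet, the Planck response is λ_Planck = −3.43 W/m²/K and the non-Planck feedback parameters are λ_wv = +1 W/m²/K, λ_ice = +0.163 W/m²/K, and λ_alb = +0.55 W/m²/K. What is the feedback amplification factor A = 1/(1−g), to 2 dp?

Convert to gains: g_wv = 1/3.43 = 0.2915; g_ice = 0.163/3.43 = 0.04752; g_alb = 0.55/3.43 = 0.1603.
Total gain g = 0.49932.
A = 1/(1 − 0.49932) = 2.00.

2.00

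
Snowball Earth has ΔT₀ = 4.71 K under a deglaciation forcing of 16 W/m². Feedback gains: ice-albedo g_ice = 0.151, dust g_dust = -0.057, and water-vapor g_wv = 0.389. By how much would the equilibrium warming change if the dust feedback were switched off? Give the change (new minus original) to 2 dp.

1.13 K

Original: g = 0.483, ΔT = 4.71/(1−0.483) = 9.1103 K.
Without dust: g' = 0.54, ΔT' = 4.71/(1−0.54) = 10.2391 K.
Change = 10.2391 − 9.1103 = 1.13 K.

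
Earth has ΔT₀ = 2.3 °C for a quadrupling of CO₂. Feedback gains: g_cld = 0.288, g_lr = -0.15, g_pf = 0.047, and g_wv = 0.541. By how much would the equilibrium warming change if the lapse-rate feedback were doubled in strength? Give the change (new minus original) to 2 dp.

-2.97 °C

Original: g = 0.726, ΔT = 2.3/(1−0.726) = 8.3942 °C.
With doubled lapse-rate: g' = 0.576, ΔT' = 2.3/(1−0.576) = 5.4245 °C.
Change = 5.4245 − 8.3942 = -2.97 °C.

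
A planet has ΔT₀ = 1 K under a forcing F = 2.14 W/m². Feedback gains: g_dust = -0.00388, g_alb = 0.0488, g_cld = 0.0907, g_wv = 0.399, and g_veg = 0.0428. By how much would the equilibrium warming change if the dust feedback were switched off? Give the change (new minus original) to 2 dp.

0.02 K

Original: g = 0.57742, ΔT = 1/(1−0.57742) = 2.3664 K.
Without dust: g' = 0.5813, ΔT' = 1/(1−0.5813) = 2.3883 K.
Change = 2.3883 − 2.3664 = 0.02 K.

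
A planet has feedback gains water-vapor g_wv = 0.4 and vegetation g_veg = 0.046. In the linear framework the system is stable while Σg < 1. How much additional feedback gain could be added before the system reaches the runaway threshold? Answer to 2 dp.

0.55

Current total gain = 0.4 + 0.046 = 0.446.
Margin to runaway = 1 − 0.446 = 0.55.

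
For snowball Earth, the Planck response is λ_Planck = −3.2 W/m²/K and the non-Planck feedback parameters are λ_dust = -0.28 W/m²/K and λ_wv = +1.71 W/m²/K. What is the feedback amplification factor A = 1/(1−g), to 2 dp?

1.81

Convert to gains: g_dust = -0.28/3.2 = -0.0875; g_wv = 1.71/3.2 = 0.5344.
Total gain g = 0.4469.
A = 1/(1 − 0.4469) = 1.81.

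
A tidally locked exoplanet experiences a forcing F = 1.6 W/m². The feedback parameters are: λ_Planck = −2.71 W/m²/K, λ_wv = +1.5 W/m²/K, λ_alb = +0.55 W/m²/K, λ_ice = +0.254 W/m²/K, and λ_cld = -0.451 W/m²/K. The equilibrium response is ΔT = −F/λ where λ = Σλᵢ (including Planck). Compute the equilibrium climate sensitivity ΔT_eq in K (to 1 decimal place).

1.9 K

Net feedback parameter λ = (−2.71) + (+1.5) + (+0.55) + (+0.254) + (-0.451) = -0.857 W/m²/K.
ΔT = −F/λ = −1.6/(-0.857) = 1.9 K.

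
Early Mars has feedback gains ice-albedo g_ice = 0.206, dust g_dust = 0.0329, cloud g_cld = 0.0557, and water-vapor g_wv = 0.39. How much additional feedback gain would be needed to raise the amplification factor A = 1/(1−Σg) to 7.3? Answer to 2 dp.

Current total gain = 0.6846.
Target gain for A = 7.3: g* = 1 − 1/7.3 = 0.863.
Additional gain needed = 0.863 − 0.6846 = 0.18.

0.18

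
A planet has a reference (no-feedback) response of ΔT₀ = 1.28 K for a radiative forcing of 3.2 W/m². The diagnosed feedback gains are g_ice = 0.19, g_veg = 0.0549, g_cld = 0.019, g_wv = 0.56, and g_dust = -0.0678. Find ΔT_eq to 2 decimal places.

Total gain g = 0.19 + 0.0549 + 0.019 + 0.56 − 0.0678 = 0.7561.
Amplification A = 1/(1 − 0.7561) = 4.1.
ΔT = 1.28 × 4.1 = 5.25 K.

5.25 K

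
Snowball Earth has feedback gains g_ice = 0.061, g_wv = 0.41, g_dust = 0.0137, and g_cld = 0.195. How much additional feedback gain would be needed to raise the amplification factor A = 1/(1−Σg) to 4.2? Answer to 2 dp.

Current total gain = 0.6797.
Target gain for A = 4.2: g* = 1 − 1/4.2 = 0.7619.
Additional gain needed = 0.7619 − 0.6797 = 0.08.

0.08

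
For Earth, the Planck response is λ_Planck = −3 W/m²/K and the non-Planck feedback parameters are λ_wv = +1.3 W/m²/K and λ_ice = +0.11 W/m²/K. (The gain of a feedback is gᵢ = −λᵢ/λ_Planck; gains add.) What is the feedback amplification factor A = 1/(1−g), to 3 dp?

1.887

Convert to gains: g_wv = 1.3/3 = 0.4333; g_ice = 0.11/3 = 0.03667.
Total gain g = 0.46997.
A = 1/(1 − 0.46997) = 1.887.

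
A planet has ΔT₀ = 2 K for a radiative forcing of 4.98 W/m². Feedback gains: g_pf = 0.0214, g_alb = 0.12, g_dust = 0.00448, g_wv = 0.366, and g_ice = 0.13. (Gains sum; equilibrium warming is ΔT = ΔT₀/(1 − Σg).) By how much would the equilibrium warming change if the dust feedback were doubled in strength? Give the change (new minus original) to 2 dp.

Original: g = 0.64188, ΔT = 2/(1−0.64188) = 5.5847 K.
With doubled dust: g' = 0.64636, ΔT' = 2/(1−0.64636) = 5.6555 K.
Change = 5.6555 − 5.5847 = 0.07 K.

0.07 K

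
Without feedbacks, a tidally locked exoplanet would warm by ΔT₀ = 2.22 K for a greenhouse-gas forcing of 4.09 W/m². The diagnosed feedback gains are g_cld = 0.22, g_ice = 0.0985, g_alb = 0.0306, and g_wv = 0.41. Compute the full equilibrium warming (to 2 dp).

Total gain g = 0.22 + 0.0985 + 0.0306 + 0.41 = 0.7591.
Amplification A = 1/(1 − 0.7591) = 4.151.
ΔT = 2.22 × 4.151 = 9.22 K.

9.22 K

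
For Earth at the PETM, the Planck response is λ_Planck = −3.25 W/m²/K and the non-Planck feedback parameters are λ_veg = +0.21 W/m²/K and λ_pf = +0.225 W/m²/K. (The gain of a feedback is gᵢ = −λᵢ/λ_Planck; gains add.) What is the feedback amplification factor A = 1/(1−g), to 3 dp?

1.155

Convert to gains: g_veg = 0.21/3.25 = 0.06462; g_pf = 0.225/3.25 = 0.06923.
Total gain g = 0.13385.
A = 1/(1 − 0.13385) = 1.155.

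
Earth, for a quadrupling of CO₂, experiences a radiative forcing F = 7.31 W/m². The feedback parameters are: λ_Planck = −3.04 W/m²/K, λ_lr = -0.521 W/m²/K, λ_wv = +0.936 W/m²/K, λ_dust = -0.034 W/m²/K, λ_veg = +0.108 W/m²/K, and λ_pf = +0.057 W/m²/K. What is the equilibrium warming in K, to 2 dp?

2.93 K

Net feedback parameter λ = (−3.04) + (-0.521) + (+0.936) + (-0.034) + (+0.108) + (+0.057) = -2.494 W/m²/K.
ΔT = −F/λ = −7.31/(-2.494) = 2.93 K.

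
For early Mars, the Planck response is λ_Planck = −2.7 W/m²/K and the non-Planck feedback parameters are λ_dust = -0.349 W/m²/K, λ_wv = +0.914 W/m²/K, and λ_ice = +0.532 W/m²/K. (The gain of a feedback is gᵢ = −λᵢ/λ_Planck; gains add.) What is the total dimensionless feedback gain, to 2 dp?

Convert to gains: g_dust = -0.349/2.7 = -0.1293; g_wv = 0.914/2.7 = 0.3385; g_ice = 0.532/2.7 = 0.197.
Total gain g = 0.4062.

0.41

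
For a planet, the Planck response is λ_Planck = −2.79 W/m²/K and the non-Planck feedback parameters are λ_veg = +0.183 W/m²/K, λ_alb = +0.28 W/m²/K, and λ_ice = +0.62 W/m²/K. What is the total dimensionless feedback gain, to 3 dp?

Convert to gains: g_veg = 0.183/2.79 = 0.06559; g_alb = 0.28/2.79 = 0.1004; g_ice = 0.62/2.79 = 0.2222.
Total gain g = 0.38819.

0.388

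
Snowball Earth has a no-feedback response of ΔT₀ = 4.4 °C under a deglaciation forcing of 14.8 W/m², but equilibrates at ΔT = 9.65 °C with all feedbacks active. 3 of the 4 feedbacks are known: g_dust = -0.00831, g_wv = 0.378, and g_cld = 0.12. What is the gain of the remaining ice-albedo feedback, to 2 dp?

Amplification A = ΔT/ΔT₀ = 9.65/4.4 = 2.193.
Total gain g = 1 − 1/A = 1 − 1/2.193 = 0.544.
Known gains sum to -0.00831 + 0.378 + 0.12 = 0.48969.
g_ice = 0.544 − 0.48969 = 0.05.

0.05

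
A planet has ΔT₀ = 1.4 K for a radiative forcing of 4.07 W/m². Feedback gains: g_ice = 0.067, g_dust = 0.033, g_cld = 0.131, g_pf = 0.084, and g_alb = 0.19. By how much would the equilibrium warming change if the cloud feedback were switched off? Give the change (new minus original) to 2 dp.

Original: g = 0.505, ΔT = 1.4/(1−0.505) = 2.8283 K.
Without cloud: g' = 0.374, ΔT' = 1.4/(1−0.374) = 2.2364 K.
Change = 2.2364 − 2.8283 = -0.59 K.

-0.59 K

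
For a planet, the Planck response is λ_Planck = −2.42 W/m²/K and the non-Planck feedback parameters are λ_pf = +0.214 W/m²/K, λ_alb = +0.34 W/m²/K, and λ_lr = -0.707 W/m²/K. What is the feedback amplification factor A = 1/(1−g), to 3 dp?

0.941

Convert to gains: g_pf = 0.214/2.42 = 0.08843; g_alb = 0.34/2.42 = 0.1405; g_lr = -0.707/2.42 = -0.2921.
Total gain g = -0.06317.
A = 1/(1 + 0.06317) = 0.941.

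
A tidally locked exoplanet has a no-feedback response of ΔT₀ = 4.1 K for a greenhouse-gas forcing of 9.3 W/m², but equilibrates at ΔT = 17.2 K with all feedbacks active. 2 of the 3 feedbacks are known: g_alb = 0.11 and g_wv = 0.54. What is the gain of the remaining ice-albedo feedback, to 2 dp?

0.11

Amplification A = ΔT/ΔT₀ = 17.2/4.1 = 4.195.
Total gain g = 1 − 1/A = 1 − 1/4.195 = 0.7616.
Known gains sum to 0.11 + 0.54 = 0.65.
g_ice = 0.7616 − 0.65 = 0.11.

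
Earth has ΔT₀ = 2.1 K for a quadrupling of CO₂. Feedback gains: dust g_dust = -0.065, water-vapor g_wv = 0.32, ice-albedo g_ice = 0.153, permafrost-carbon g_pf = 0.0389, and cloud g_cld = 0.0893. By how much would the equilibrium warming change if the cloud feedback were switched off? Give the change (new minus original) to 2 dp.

Original: g = 0.5362, ΔT = 2.1/(1−0.5362) = 4.5278 K.
Without cloud: g' = 0.4469, ΔT' = 2.1/(1−0.4469) = 3.7968 K.
Change = 3.7968 − 4.5278 = -0.73 K.

-0.73 K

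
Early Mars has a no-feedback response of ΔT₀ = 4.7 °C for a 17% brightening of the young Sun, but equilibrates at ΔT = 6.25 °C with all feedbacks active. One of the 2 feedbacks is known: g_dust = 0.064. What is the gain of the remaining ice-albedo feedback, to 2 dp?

Amplification A = ΔT/ΔT₀ = 6.25/4.7 = 1.33.
Total gain g = 1 − 1/A = 1 − 1/1.33 = 0.2481.
The known gain is 0.064.
g_ice = 0.2481 − 0.064 = 0.18.

0.18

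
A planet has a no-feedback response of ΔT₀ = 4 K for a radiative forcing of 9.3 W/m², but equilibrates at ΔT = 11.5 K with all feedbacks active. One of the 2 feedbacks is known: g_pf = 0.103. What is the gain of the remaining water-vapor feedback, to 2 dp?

Amplification A = ΔT/ΔT₀ = 11.5/4 = 2.875.
Total gain g = 1 − 1/A = 1 − 1/2.875 = 0.6522.
The known gain is 0.103.
g_wv = 0.6522 − 0.103 = 0.55.

0.55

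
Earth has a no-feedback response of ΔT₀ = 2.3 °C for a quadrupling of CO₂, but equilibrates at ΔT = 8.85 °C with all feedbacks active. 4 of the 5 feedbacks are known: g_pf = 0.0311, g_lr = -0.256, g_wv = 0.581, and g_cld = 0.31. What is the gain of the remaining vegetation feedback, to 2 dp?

Amplification A = ΔT/ΔT₀ = 8.85/2.3 = 3.848.
Total gain g = 1 − 1/A = 1 − 1/3.848 = 0.7401.
Known gains sum to 0.0311 − 0.256 + 0.581 + 0.31 = 0.6661.
g_veg = 0.7401 − 0.6661 = 0.07.

0.07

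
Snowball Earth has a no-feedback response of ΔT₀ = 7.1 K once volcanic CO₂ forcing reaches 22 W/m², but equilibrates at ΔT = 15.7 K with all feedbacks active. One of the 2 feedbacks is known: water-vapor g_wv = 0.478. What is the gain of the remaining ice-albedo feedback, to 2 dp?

Amplification A = ΔT/ΔT₀ = 15.7/7.1 = 2.211.
Total gain g = 1 − 1/A = 1 − 1/2.211 = 0.5477.
The known gain is 0.478.
g_ice = 0.5477 − 0.478 = 0.07.

0.07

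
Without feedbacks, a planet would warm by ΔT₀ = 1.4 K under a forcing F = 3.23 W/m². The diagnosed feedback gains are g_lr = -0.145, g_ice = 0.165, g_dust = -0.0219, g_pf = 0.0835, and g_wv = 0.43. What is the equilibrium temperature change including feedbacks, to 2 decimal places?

2.87 K

Total gain g = -0.145 + 0.165 − 0.0219 + 0.0835 + 0.43 = 0.5116.
Amplification A = 1/(1 − 0.5116) = 2.048.
ΔT = 1.4 × 2.048 = 2.87 K.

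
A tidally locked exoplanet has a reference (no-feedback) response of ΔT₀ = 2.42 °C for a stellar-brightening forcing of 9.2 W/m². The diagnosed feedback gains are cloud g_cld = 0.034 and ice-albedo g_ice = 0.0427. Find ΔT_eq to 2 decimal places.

2.62 °C

Total gain g = 0.034 + 0.0427 = 0.0767.
Amplification A = 1/(1 − 0.0767) = 1.083.
ΔT = 2.42 × 1.083 = 2.62 °C.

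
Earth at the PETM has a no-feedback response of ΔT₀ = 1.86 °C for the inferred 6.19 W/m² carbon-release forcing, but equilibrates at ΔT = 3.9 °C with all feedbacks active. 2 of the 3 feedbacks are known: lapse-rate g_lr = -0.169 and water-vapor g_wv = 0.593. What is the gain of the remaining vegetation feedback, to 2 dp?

0.10

Amplification A = ΔT/ΔT₀ = 3.9/1.86 = 2.097.
Total gain g = 1 − 1/A = 1 − 1/2.097 = 0.5231.
Known gains sum to -0.169 + 0.593 = 0.424.
g_veg = 0.5231 − 0.424 = 0.10.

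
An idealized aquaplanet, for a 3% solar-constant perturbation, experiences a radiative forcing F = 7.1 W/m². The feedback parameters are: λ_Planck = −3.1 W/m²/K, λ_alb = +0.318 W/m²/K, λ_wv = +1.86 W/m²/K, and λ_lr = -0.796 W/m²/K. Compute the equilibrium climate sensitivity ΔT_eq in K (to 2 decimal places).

4.13 K

Net feedback parameter λ = (−3.1) + (+0.318) + (+1.86) + (-0.796) = -1.718 W/m²/K.
ΔT = −F/λ = −7.1/(-1.718) = 4.13 K.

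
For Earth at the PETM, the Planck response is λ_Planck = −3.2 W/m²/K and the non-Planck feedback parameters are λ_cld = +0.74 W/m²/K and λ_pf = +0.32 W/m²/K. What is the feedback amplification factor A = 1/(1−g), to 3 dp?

Convert to gains: g_cld = 0.74/3.2 = 0.2312; g_pf = 0.32/3.2 = 0.1.
Total gain g = 0.3312.
A = 1/(1 − 0.3312) = 1.495.

1.495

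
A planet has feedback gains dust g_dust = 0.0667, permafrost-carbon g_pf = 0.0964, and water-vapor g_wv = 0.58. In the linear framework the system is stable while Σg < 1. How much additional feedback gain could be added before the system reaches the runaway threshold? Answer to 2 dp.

Current total gain = 0.0667 + 0.0964 + 0.58 = 0.7431.
Margin to runaway = 1 − 0.7431 = 0.26.

0.26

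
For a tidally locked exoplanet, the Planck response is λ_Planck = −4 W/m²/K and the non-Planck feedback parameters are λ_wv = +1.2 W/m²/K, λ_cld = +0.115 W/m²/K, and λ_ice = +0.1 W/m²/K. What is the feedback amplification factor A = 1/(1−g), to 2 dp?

1.55

Convert to gains: g_wv = 1.2/4 = 0.3; g_cld = 0.115/4 = 0.02875; g_ice = 0.1/4 = 0.025.
Total gain g = 0.35375.
A = 1/(1 − 0.35375) = 1.55.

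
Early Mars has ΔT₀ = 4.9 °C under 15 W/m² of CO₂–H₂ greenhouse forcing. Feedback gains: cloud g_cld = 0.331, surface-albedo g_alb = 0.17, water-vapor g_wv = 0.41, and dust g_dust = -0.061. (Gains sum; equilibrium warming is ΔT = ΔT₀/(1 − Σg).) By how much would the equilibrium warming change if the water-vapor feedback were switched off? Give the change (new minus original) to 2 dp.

Original: g = 0.85, ΔT = 4.9/(1−0.85) = 32.6667 °C.
Without water-vapor: g' = 0.44, ΔT' = 4.9/(1−0.44) = 8.7500 °C.
Change = 8.7500 − 32.6667 = -23.92 °C.

-23.92 °C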